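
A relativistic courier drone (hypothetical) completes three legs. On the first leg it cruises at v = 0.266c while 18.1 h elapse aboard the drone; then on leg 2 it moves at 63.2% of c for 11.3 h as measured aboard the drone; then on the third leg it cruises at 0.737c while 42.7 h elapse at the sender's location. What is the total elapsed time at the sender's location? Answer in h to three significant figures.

Leg 1: γ = 1/√(1 − 0.266²) = 1/√0.9292 = 1.037; Δt_1 = 1.037 × 18.1 = 18.78 h.
Leg 2: β = 0.632; γ = 1/√(1 − 0.632²) = 1/√0.6006 = 1.290; Δt_2 = 1.290 × 11.3 = 14.58 h.
Leg 3: 42.7 h is already measured at the sender's location.
Total: 18.78 + 14.58 + 42.70 h.

Δt = 76.1 h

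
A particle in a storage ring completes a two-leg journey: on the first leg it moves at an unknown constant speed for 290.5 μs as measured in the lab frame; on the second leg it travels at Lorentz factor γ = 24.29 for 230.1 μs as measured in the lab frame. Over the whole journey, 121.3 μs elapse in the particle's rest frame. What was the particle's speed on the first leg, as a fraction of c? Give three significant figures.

β = 0.923

Leg 1: speed unknown; τ_1 = 290.5/γ_1.
Leg 2: γ = 24.29; τ_2 = 230.1/24.29 = 9.473 μs.
Total proper time: τ_1 + 9.473 = 121.3, so τ_1 = 121.3 − 9.473 = 111.8 μs.
γ_1 = 290.5/111.8 = 2.598; β = √(1 − 1/γ²) = √0.8518.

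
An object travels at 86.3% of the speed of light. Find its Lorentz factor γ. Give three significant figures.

γ = 1.98

β = 0.863; γ = 1/√(1 − 0.863²) = 1/√0.2552 = 1.979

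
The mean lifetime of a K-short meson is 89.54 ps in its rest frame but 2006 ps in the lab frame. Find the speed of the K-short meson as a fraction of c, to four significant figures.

γ = Δt/τ₀ = 2006/89.54 = 22.40
β = √(1 − 1/γ²) = √(1 − 0.001992) = √0.9980

v = 0.9990c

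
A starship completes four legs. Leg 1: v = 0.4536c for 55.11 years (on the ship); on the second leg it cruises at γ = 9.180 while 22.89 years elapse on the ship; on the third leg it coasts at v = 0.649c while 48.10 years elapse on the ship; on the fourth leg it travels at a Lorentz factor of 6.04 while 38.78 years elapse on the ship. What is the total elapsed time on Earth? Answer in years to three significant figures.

Leg 1: γ = 1/√(1 − 0.4536²) = 1/√0.7942 = 1.122; Δt_1 = 1.122 × 55.11 = 61.84 years.
Leg 2: γ = 9.180; Δt_2 = 9.180 × 22.89 = 210.1 years.
Leg 3: γ = 1/√(1 − 0.649²) = 1/√0.5788 = 1.314; Δt_3 = 1.314 × 48.10 = 63.22 years.
Leg 4: γ = 6.04; Δt_4 = 6.040 × 38.78 = 234.2 years.
Total: 61.84 + 210.1 + 63.22 + 234.2 years.

Δt = 569 years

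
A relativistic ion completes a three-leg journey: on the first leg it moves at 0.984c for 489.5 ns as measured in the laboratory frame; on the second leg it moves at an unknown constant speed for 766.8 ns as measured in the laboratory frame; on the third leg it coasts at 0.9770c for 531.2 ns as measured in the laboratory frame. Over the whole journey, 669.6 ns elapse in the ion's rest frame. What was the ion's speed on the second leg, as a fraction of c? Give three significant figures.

Leg 1: γ = 1/√(1 − 0.984²) = 1/√0.03174 = 5.613; τ_1 = 489.5/5.613 = 87.21 ns.
Leg 2: speed unknown; τ_2 = 766.8/γ_2.
Leg 3: γ = 1/√(1 − 0.9770²) = 1/√0.04547 = 4.690; τ_3 = 531.2/4.690 = 113.3 ns.
Total proper time: 87.21 + τ_2 + 113.3 = 669.6, so τ_2 = 669.6 − 200.5 = 469.1 ns.
γ_2 = 766.8/469.1 = 1.635; β = √(1 − 1/γ²) = √0.6257.

β = 0.791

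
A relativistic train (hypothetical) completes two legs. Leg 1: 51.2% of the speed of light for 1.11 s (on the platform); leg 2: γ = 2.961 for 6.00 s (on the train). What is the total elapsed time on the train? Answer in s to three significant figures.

Leg 1: β = 0.512; γ = 1/√(1 − 0.512²) = 1/√0.7379 = 1.164; τ_1 = 1.11/1.164 = 0.9535 s.
Leg 2: 6.00 s is already measured on the train.
Total: 0.9535 + 6.000 s.

τ = 6.95 s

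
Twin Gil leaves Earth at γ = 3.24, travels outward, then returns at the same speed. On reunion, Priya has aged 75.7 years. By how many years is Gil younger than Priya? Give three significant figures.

Δt − τ = 52.3 years

γ = 3.24
Gil's elapsed proper time: τ = 75.7/3.240 = 23.36 years.
Age gap = Δt − τ = 75.7 − 23.36 years.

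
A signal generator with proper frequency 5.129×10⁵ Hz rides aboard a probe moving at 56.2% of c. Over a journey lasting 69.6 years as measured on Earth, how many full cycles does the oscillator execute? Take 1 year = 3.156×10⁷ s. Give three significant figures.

N = 9.32×10¹⁴

β = 0.562; γ = 1/√(1 − 0.562²) = 1/√0.6842 = 1.209
The oscillator's own cycle count is N = f × τ where τ is the proper time aboard the probe. τ = Δt/γ = 69.6/1.209 = 57.57 years = 1.817×10⁹ s.
N = 5.129×10⁵ × 1.817×10⁹ = 9.319×10¹⁴.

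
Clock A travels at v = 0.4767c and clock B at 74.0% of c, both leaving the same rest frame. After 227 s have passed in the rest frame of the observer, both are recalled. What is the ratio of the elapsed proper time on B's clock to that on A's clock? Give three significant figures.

A: γ = 1/√(1 − 0.4767²) = 1/√0.7728 = 1.138. B: β = 0.740; γ = 1/√(1 − 0.740²) = 1/√0.4524 = 1.487.
τ_A/τ_B = γ_B/γ_A = 1.487/1.138 = 1.307, so τ_B/τ_A = 0.7651.

τ_B/τ_A = 0.765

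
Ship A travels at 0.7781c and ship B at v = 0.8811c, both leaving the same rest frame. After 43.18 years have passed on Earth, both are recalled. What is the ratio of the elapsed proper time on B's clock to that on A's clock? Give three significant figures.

τ_B/τ_A = 0.753

A: γ = 1/√(1 − 0.7781²) = 1/√0.3946 = 1.592. B: γ = 1/√(1 − 0.8811²) = 1/√0.2237 = 2.114.
τ_A/τ_B = γ_B/γ_A = 2.114/1.592 = 1.328, so τ_B/τ_A = 0.7529.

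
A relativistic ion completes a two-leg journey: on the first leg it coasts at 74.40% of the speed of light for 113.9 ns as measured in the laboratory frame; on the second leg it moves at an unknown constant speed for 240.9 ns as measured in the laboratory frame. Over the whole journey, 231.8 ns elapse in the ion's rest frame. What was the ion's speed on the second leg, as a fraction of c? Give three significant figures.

β = 0.763

Leg 1: β = 0.7440; γ = 1/√(1 − 0.7440²) = 1/√0.4465 = 1.497; τ_1 = 113.9/1.497 = 76.11 ns.
Leg 2: speed unknown; τ_2 = 240.9/γ_2.
Total proper time: 76.11 + τ_2 = 231.8, so τ_2 = 231.8 − 76.11 = 155.7 ns.
γ_2 = 240.9/155.7 = 1.547; β = √(1 − 1/γ²) = √0.5823.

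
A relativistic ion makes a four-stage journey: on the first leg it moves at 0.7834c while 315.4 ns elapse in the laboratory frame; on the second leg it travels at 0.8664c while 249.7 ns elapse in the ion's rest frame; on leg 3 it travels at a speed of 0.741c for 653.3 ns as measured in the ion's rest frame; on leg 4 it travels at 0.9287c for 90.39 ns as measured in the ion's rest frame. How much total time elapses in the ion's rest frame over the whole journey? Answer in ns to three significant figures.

τ = 1190 ns

Leg 1: γ = 1/√(1 − 0.7834²) = 1/√0.3863 = 1.609; τ_1 = 315.4/1.609 = 196.0 ns.
Leg 2: 249.7 ns is already measured in the ion's rest frame.
Leg 3: 653.3 ns is already measured in the ion's rest frame.
Leg 4: 90.39 ns is already measured in the ion's rest frame.
Total: 196.0 + 249.7 + 653.3 + 90.39 ns.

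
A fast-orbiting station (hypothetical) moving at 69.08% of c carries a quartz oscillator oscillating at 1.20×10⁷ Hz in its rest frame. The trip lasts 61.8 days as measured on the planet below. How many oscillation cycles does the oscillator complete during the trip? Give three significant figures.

N = 4.63×10¹³

β = 0.6908; γ = 1/√(1 − 0.6908²) = 1/√0.5228 = 1.383
The oscillator's own cycle count is N = f × τ where τ is the proper time aboard the station. τ = Δt/γ = 61.8/1.383 = 44.68 days = 3.861×10⁶ s.
N = 1.20×10⁷ × 3.861×10⁶ = 4.633×10¹³.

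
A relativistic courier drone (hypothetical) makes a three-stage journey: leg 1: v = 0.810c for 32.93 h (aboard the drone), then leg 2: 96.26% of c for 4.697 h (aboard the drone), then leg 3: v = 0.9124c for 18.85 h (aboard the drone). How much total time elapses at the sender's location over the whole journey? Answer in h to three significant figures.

Δt = 120 h

Leg 1: γ = 1/√(1 − 0.810²) = 1/√0.3439 = 1.705; Δt_1 = 1.705 × 32.93 = 56.15 h.
Leg 2: β = 0.9626; γ = 1/√(1 − 0.9626²) = 1/√0.07340 = 3.691; Δt_2 = 3.691 × 4.697 = 17.34 h.
Leg 3: γ = 1/√(1 − 0.9124²) = 1/√0.1675 = 2.443; Δt_3 = 2.443 × 18.85 = 46.05 h.
Total: 56.15 + 17.34 + 46.05 h.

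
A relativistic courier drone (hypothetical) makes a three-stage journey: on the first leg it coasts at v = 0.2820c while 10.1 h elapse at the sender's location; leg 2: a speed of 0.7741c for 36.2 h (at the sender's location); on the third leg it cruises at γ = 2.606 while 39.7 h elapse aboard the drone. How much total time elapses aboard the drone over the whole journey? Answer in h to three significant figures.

Leg 1: γ = 1/√(1 − 0.2820²) = 1/√0.9205 = 1.042; τ_1 = 10.1/1.042 = 9.690 h.
Leg 2: γ = 1/√(1 − 0.7741²) = 1/√0.4008 = 1.580; τ_2 = 36.2/1.580 = 22.92 h.
Leg 3: 39.7 h is already measured aboard the drone.
Total: 9.690 + 22.92 + 39.70 h.

τ = 72.3 h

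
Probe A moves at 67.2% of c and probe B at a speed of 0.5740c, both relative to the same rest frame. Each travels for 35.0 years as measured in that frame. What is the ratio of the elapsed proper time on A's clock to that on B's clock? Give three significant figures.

A: β = 0.672; γ = 1/√(1 − 0.672²) = 1/√0.5484 = 1.350. B: γ = 1/√(1 − 0.5740²) = 1/√0.6705 = 1.221.
τ_A/τ_B = γ_B/γ_A = 1.221/1.350 = 0.9044, so τ_A/τ_B = 0.9044.

τ_A/τ_B = 0.904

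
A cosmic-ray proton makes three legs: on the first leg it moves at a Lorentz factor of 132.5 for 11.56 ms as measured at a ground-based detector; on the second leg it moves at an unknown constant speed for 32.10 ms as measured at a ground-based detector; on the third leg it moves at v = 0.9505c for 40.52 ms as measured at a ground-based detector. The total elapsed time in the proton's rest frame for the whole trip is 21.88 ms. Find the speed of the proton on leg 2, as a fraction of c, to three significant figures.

Leg 1: γ = 132.5; τ_1 = 11.56/132.5 = 0.08725 ms.
Leg 2: speed unknown; τ_2 = 32.10/γ_2.
Leg 3: γ = 1/√(1 − 0.9505²) = 1/√0.09655 = 3.218; τ_3 = 40.52/3.218 = 12.59 ms.
Total proper time: 0.08725 + τ_2 + 12.59 = 21.88, so τ_2 = 21.88 − 12.68 = 9.202 ms.
γ_2 = 32.10/9.202 = 3.488; β = √(1 − 1/γ²) = √0.9178.

β = 0.958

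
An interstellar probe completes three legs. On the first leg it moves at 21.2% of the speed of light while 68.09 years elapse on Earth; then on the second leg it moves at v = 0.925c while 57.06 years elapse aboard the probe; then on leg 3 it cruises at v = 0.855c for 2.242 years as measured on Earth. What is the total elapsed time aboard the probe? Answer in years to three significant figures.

τ = 125 years

Leg 1: β = 0.212; γ = 1/√(1 − 0.212²) = 1/√0.9551 = 1.023; τ_1 = 68.09/1.023 = 66.54 years.
Leg 2: 57.06 years is already measured aboard the probe.
Leg 3: γ = 1/√(1 − 0.855²) = 1/√0.2690 = 1.928; τ_3 = 2.242/1.928 = 1.163 years.
Total: 66.54 + 57.06 + 1.163 years.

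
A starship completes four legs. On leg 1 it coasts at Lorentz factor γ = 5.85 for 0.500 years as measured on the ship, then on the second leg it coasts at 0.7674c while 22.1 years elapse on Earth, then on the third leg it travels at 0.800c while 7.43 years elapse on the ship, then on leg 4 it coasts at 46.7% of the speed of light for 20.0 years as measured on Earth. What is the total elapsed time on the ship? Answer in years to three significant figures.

Leg 1: 0.500 years is already measured on the ship.
Leg 2: γ = 1/√(1 − 0.7674²) = 1/√0.4111 = 1.560; τ_2 = 22.1/1.560 = 14.17 years.
Leg 3: 7.43 years is already measured on the ship.
Leg 4: β = 0.467; γ = 1/√(1 − 0.467²) = 1/√0.7819 = 1.131; τ_4 = 20.0/1.131 = 17.69 years.
Total: 0.5000 + 14.17 + 7.430 + 17.69 years.

τ = 39.8 years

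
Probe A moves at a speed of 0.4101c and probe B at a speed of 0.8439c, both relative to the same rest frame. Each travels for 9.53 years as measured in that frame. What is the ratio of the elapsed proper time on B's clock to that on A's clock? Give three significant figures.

A: γ = 1/√(1 − 0.4101²) = 1/√0.8318 = 1.096. B: γ = 1/√(1 − 0.8439²) = 1/√0.2878 = 1.864.
τ_A/τ_B = γ_B/γ_A = 1.864/1.096 = 1.700, so τ_B/τ_A = 0.5882.

τ_B/τ_A = 0.588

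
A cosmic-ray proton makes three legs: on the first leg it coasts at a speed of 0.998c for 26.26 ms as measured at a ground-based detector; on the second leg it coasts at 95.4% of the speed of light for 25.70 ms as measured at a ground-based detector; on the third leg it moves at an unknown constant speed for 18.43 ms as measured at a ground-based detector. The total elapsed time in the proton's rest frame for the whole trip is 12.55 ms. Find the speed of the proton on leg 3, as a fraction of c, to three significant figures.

Leg 1: γ = 1/√(1 − 0.998²) = 1/√0.003996 = 15.82; τ_1 = 26.26/15.82 = 1.660 ms.
Leg 2: β = 0.954; γ = 1/√(1 − 0.954²) = 1/√0.08988 = 3.335; τ_2 = 25.70/3.335 = 7.705 ms.
Leg 3: speed unknown; τ_3 = 18.43/γ_3.
Total proper time: 1.660 + 7.705 + τ_3 = 12.55, so τ_3 = 12.55 − 9.365 = 3.185 ms.
γ_3 = 18.43/3.185 = 5.787; β = √(1 − 1/γ²) = √0.9701.

β = 0.985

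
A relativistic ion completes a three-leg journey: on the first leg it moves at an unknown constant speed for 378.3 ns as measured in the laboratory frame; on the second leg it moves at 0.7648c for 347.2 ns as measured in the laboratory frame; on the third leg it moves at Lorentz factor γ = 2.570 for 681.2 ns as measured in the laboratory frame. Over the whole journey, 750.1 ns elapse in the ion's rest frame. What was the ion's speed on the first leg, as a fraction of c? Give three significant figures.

Leg 1: speed unknown; τ_1 = 378.3/γ_1.
Leg 2: γ = 1/√(1 − 0.7648²) = 1/√0.4151 = 1.552; τ_2 = 347.2/1.552 = 223.7 ns.
Leg 3: γ = 2.570; τ_3 = 681.2/2.570 = 265.1 ns.
Total proper time: τ_1 + 223.7 + 265.1 = 750.1, so τ_1 = 750.1 − 488.7 = 261.4 ns.
γ_1 = 378.3/261.4 = 1.447; β = √(1 − 1/γ²) = √0.5227.

β = 0.723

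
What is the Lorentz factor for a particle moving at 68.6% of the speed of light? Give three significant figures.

β = 0.686; γ = 1/√(1 − 0.686²) = 1/√0.5294 = 1.374

γ = 1.37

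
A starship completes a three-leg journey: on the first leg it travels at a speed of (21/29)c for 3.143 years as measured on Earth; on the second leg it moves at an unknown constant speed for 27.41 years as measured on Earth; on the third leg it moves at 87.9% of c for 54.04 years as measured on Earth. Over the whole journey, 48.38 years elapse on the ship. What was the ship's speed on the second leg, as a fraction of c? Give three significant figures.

β = 0.666

Leg 1: γ = 1/√(1 − (21/29)²) = 29/20 = 1.450; τ_1 = 3.143/1.450 = 2.168 years.
Leg 2: speed unknown; τ_2 = 27.41/γ_2.
Leg 3: β = 0.879; γ = 1/√(1 − 0.879²) = 1/√0.2274 = 2.097; τ_3 = 54.04/2.097 = 25.77 years.
Total proper time: 2.168 + τ_2 + 25.77 = 48.38, so τ_2 = 48.38 − 27.94 = 20.44 years.
γ_2 = 27.41/20.44 = 1.341; β = √(1 − 1/γ²) = √0.4436.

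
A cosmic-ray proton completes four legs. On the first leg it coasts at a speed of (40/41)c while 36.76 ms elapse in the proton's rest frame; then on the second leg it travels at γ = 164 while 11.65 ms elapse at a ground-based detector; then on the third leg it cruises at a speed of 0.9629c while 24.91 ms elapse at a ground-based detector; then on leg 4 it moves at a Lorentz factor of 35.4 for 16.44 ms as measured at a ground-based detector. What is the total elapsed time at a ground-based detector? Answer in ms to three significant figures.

Δt = 220 ms

Leg 1: γ = 1/√(1 − (40/41)²) = 41/9 ≈ 4.556; Δt_1 = 4.556 × 36.76 = 167.5 ms.
Leg 2: 11.65 ms is already measured at a ground-based detector.
Leg 3: 24.91 ms is already measured at a ground-based detector.
Leg 4: 16.44 ms is already measured at a ground-based detector.
Total: 167.5 + 11.65 + 24.91 + 16.44 ms.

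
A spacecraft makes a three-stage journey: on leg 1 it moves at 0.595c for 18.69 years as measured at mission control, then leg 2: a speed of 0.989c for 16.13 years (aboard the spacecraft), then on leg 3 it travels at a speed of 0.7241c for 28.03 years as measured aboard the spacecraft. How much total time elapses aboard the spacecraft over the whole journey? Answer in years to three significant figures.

Leg 1: γ = 1/√(1 − 0.595²) = 1/√0.6460 = 1.244; τ_1 = 18.69/1.244 = 15.02 years.
Leg 2: 16.13 years is already measured aboard the spacecraft.
Leg 3: 28.03 years is already measured aboard the spacecraft.
Total: 15.02 + 16.13 + 28.03 years.

τ = 59.2 years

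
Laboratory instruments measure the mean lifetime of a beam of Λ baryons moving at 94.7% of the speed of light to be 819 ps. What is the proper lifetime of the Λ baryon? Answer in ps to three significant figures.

τ₀ = 263 ps

β = 0.947; γ = 1/√(1 − 0.947²) = 1/√0.1032 = 3.113
The lab-frame lifetime is the dilated interval; the proper lifetime is τ₀ = Δt/γ = 819/3.113 ps.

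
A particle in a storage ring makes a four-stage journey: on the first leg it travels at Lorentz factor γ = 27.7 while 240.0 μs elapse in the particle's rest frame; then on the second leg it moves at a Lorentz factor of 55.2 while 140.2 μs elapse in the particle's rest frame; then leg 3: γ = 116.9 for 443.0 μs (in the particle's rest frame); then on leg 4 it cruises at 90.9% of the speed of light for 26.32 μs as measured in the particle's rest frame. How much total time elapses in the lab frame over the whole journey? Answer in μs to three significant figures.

Δt = 6.62×10⁴ μs

Leg 1: γ = 27.7; Δt_1 = 27.70 × 240.0 = 6648 μs.
Leg 2: γ = 55.2; Δt_2 = 55.20 × 140.2 = 7739 μs.
Leg 3: γ = 116.9; Δt_3 = 116.9 × 443.0 = 5.179×10⁴ μs.
Leg 4: β = 0.909; γ = 1/√(1 − 0.909²) = 1/√0.1737 = 2.399; Δt_4 = 2.399 × 26.32 = 63.15 μs.
Total: 6648 + 7739 + 5.179×10⁴ + 63.15 μs.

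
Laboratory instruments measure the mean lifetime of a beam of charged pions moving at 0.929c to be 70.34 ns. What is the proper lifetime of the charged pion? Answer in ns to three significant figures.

γ = 1/√(1 − 0.929²) = 1/√0.1370 = 2.702
The lab-frame lifetime is the dilated interval; the proper lifetime is τ₀ = Δt/γ = 70.34/2.702 ns.

τ₀ = 26.0 ns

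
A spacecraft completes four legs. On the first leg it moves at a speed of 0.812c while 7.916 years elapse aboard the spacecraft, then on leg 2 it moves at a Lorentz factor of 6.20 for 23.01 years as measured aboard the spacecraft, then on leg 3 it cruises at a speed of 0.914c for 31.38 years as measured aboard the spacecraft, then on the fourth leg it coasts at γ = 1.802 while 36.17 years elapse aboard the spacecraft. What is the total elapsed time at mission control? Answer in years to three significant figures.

Leg 1: γ = 1/√(1 − 0.812²) = 1/√0.3407 = 1.713; Δt_1 = 1.713 × 7.916 = 13.56 years.
Leg 2: γ = 6.20; Δt_2 = 6.200 × 23.01 = 142.7 years.
Leg 3: γ = 1/√(1 − 0.914²) = 1/√0.1646 = 2.465; Δt_3 = 2.465 × 31.38 = 77.35 years.
Leg 4: γ = 1.802; Δt_4 = 1.802 × 36.17 = 65.18 years.
Total: 13.56 + 142.7 + 77.35 + 65.18 years.

Δt = 299 years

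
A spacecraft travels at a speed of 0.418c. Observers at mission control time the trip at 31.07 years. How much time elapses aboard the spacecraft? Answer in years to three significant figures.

γ = 1/√(1 − 0.418²) = 1/√0.8253 = 1.101
The interval measured at mission control is the dilated one; the clock aboard the spacecraft measures the proper time τ = Δt/γ = 31.07/1.101 years.

τ = 28.2 years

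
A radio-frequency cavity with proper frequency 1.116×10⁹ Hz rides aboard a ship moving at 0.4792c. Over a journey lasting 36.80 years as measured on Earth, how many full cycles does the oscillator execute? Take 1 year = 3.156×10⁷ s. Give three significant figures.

γ = 1/√(1 − 0.4792²) = 1/√0.7704 = 1.139
The oscillator's own cycle count is N = f × τ where τ is the proper time on the ship. τ = Δt/γ = 36.80/1.139 = 32.30 years = 1.019×10⁹ s.
N = 1.116×10⁹ × 1.019×10⁹ = 1.138×10¹⁸.

N = 1.14×10¹⁸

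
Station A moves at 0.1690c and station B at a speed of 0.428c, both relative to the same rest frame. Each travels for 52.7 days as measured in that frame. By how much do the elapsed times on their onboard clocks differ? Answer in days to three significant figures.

A: γ = 1/√(1 − 0.1690²) = 1/√0.9714 = 1.015; τ_A = 52.7/1.015 = 51.94 days.
B: γ = 1/√(1 − 0.428²) = 1/√0.8168 = 1.106; τ_B = 52.7/1.106 = 47.63 days.

|τ_A − τ_B| = 4.31 days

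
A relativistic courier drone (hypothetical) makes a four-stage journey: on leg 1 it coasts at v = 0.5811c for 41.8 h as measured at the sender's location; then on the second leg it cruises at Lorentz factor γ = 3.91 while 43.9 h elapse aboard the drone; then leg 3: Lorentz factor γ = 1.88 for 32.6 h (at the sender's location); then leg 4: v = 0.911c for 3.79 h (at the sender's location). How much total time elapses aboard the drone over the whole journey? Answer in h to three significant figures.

Leg 1: γ = 1/√(1 − 0.5811²) = 1/√0.6623 = 1.229; τ_1 = 41.8/1.229 = 34.02 h.
Leg 2: 43.9 h is already measured aboard the drone.
Leg 3: γ = 1.88; τ_3 = 32.6/1.880 = 17.34 h.
Leg 4: γ = 1/√(1 − 0.911²) = 1/√0.1701 = 2.425; τ_4 = 3.79/2.425 = 1.563 h.
Total: 34.02 + 43.90 + 17.34 + 1.563 h.

τ = 96.8 h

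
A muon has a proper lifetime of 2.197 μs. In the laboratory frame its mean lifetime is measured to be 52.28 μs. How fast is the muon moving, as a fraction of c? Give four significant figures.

v = 0.9991c

γ = Δt/τ₀ = 52.28/2.197 = 23.80
β = √(1 − 1/γ²) = √(1 − 0.001766) = √0.9982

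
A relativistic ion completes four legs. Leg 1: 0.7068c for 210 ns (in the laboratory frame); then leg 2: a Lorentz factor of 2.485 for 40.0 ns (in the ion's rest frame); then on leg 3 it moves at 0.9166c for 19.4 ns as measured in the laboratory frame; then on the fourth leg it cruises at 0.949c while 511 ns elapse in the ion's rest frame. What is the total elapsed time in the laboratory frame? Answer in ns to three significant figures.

Leg 1: 210 ns is already measured in the laboratory frame.
Leg 2: γ = 2.485; Δt_2 = 2.485 × 40.0 = 99.40 ns.
Leg 3: 19.4 ns is already measured in the laboratory frame.
Leg 4: γ = 1/√(1 − 0.949²) = 1/√0.09940 = 3.172; Δt_4 = 3.172 × 511 = 1621 ns.
Total: 210.0 + 99.40 + 19.40 + 1621 ns.

Δt = 1950 ns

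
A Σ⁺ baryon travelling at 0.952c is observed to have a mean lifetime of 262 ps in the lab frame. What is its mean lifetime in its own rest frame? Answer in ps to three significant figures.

τ₀ = 80.2 ps

γ = 1/√(1 − 0.952²) = 1/√0.09370 = 3.267
The lab-frame lifetime is the dilated interval; the proper lifetime is τ₀ = Δt/γ = 262/3.267 ps.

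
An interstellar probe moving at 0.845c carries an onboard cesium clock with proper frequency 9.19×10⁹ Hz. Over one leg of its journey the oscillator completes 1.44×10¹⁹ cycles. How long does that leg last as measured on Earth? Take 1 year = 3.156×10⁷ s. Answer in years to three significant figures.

γ = 1/√(1 − 0.845²) = 1/√0.2860 = 1.870
Proper time for N cycles: τ = N/f = 1.44×10¹⁹/(9.19×10⁹) = 1.567×10⁹ s = 49.65 years.
Lab-frame duration Δt = γτ = 1.870 × 49.65 = 92.84 years.

Δt = 92.8 years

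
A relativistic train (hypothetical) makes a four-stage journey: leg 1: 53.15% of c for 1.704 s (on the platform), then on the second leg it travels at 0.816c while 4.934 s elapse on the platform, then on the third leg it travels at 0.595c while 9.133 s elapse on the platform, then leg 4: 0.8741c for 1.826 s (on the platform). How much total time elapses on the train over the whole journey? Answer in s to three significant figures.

τ = 12.5 s

Leg 1: β = 0.5315; γ = 1/√(1 − 0.5315²) = 1/√0.7175 = 1.181; τ_1 = 1.704/1.181 = 1.443 s.
Leg 2: γ = 1/√(1 − 0.816²) = 1/√0.3341 = 1.730; τ_2 = 4.934/1.730 = 2.852 s.
Leg 3: γ = 1/√(1 − 0.595²) = 1/√0.6460 = 1.244; τ_3 = 9.133/1.244 = 7.340 s.
Leg 4: γ = 1/√(1 − 0.8741²) = 1/√0.2359 = 2.059; τ_4 = 1.826/2.059 = 0.8870 s.
Total: 1.443 + 2.852 + 7.340 + 0.8870 s.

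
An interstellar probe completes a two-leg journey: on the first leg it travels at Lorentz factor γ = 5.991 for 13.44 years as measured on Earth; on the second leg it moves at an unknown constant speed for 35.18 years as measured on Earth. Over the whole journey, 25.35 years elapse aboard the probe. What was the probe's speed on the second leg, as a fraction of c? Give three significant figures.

Leg 1: γ = 5.991; τ_1 = 13.44/5.991 = 2.243 years.
Leg 2: speed unknown; τ_2 = 35.18/γ_2.
Total proper time: 2.243 + τ_2 = 25.35, so τ_2 = 25.35 − 2.243 = 23.11 years.
γ_2 = 35.18/23.11 = 1.523; β = √(1 − 1/γ²) = √0.5686.

β = 0.754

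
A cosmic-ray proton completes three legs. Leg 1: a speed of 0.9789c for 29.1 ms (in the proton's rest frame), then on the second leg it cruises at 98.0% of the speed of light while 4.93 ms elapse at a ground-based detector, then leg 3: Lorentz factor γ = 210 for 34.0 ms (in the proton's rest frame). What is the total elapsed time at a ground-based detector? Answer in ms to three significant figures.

Δt = 7290 ms

Leg 1: γ = 1/√(1 − 0.9789²) = 1/√0.04175 = 4.894; Δt_1 = 4.894 × 29.1 = 142.4 ms.
Leg 2: 4.93 ms is already measured at a ground-based detector.
Leg 3: γ = 210; Δt_3 = 210.0 × 34.0 = 7140 ms.
Total: 142.4 + 4.930 + 7140 ms.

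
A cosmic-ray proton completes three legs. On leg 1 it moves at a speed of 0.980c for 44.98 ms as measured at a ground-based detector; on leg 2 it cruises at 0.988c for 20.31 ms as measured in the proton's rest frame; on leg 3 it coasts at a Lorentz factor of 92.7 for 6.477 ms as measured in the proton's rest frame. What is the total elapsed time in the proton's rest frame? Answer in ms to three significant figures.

τ = 35.7 ms

Leg 1: γ = 1/√(1 − 0.980²) = 1/√0.03960 = 5.025; τ_1 = 44.98/5.025 = 8.951 ms.
Leg 2: 20.31 ms is already measured in the proton's rest frame.
Leg 3: 6.477 ms is already measured in the proton's rest frame.
Total: 8.951 + 20.31 + 6.477 ms.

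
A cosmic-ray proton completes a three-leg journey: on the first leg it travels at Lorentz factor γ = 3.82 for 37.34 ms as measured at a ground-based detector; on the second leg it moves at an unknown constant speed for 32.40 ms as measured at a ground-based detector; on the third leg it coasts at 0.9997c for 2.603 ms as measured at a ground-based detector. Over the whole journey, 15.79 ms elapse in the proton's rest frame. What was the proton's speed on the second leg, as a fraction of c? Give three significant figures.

β = 0.983

Leg 1: γ = 3.82; τ_1 = 37.34/3.820 = 9.775 ms.
Leg 2: speed unknown; τ_2 = 32.40/γ_2.
Leg 3: γ = 1/√(1 − 0.9997²) = 1/√5.999×10⁻⁴ = 40.83; τ_3 = 2.603/40.83 = 0.06376 ms.
Total proper time: 9.775 + τ_2 + 0.06376 = 15.79, so τ_2 = 15.79 − 9.839 = 5.951 ms.
γ_2 = 32.40/5.951 = 5.444; β = √(1 − 1/γ²) = √0.9663.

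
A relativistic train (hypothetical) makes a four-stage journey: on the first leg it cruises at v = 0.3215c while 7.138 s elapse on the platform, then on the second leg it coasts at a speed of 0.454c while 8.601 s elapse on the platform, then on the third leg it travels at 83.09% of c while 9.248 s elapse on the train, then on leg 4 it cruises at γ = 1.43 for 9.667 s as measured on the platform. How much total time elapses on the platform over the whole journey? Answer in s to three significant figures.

Leg 1: 7.138 s is already measured on the platform.
Leg 2: 8.601 s is already measured on the platform.
Leg 3: β = 0.8309; γ = 1/√(1 − 0.8309²) = 1/√0.3096 = 1.797; Δt_3 = 1.797 × 9.248 = 16.62 s.
Leg 4: 9.667 s is already measured on the platform.
Total: 7.138 + 8.601 + 16.62 + 9.667 s.

Δt = 42.0 s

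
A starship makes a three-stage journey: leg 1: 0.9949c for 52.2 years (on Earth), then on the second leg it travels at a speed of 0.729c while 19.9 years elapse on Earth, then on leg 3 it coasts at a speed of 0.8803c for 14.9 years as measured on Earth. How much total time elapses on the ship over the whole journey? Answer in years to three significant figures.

Leg 1: γ = 1/√(1 − 0.9949²) = 1/√0.01017 = 9.914; τ_1 = 52.2/9.914 = 5.265 years.
Leg 2: γ = 1/√(1 − 0.729²) = 1/√0.4686 = 1.461; τ_2 = 19.9/1.461 = 13.62 years.
Leg 3: γ = 1/√(1 − 0.8803²) = 1/√0.2251 = 2.108; τ_3 = 14.9/2.108 = 7.069 years.
Total: 5.265 + 13.62 + 7.069 years.

τ = 26.0 years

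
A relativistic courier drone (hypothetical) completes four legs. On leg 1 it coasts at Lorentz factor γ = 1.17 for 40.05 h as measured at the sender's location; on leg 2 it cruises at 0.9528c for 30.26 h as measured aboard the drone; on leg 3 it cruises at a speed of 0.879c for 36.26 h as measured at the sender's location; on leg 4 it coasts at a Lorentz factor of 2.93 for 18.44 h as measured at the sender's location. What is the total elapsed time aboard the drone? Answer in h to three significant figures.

Leg 1: γ = 1.17; τ_1 = 40.05/1.170 = 34.23 h.
Leg 2: 30.26 h is already measured aboard the drone.
Leg 3: γ = 1/√(1 − 0.879²) = 1/√0.2274 = 2.097; τ_3 = 36.26/2.097 = 17.29 h.
Leg 4: γ = 2.93; τ_4 = 18.44/2.930 = 6.294 h.
Total: 34.23 + 30.26 + 17.29 + 6.294 h.

τ = 88.1 h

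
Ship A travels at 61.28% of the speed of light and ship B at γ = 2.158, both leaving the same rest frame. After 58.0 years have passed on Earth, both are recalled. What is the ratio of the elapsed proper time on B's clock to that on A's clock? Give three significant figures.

A: β = 0.6128; γ = 1/√(1 − 0.6128²) = 1/√0.6245 = 1.265. B: γ = 2.158.
τ_A/τ_B = γ_B/γ_A = 2.158/1.265 = 1.705, so τ_B/τ_A = 0.5864.

τ_B/τ_A = 0.586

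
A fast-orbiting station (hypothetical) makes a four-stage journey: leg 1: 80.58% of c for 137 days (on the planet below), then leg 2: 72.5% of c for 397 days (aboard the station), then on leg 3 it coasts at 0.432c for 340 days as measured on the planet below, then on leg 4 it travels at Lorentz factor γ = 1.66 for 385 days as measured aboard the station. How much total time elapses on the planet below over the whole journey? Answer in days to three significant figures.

Δt = 1690 days

Leg 1: 137 days is already measured on the planet below.
Leg 2: β = 0.725; γ = 1/√(1 − 0.725²) = 1/√0.4744 = 1.452; Δt_2 = 1.452 × 397 = 576.4 days.
Leg 3: 340 days is already measured on the planet below.
Leg 4: γ = 1.66; Δt_4 = 1.660 × 385 = 639.1 days.
Total: 137.0 + 576.4 + 340.0 + 639.1 days.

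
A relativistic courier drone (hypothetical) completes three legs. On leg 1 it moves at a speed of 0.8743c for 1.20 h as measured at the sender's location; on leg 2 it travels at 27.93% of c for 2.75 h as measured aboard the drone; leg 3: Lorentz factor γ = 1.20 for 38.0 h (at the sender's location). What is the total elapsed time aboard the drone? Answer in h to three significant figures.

τ = 35.0 h

Leg 1: γ = 1/√(1 − 0.8743²) = 1/√0.2356 = 2.060; τ_1 = 1.20/2.060 = 0.5825 h.
Leg 2: 2.75 h is already measured aboard the drone.
Leg 3: γ = 1.20; τ_3 = 38.0/1.200 = 31.67 h.
Total: 0.5825 + 2.750 + 31.67 h.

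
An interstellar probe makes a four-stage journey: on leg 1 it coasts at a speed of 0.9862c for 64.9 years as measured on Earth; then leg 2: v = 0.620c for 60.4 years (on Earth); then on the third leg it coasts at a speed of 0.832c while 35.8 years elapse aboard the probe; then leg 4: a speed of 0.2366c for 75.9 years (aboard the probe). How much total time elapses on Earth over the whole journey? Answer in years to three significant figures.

Leg 1: 64.9 years is already measured on Earth.
Leg 2: 60.4 years is already measured on Earth.
Leg 3: γ = 1/√(1 − 0.832²) = 1/√0.3078 = 1.803; Δt_3 = 1.803 × 35.8 = 64.53 years.
Leg 4: γ = 1/√(1 − 0.2366²) = 1/√0.9440 = 1.029; Δt_4 = 1.029 × 75.9 = 78.12 years.
Total: 64.90 + 60.40 + 64.53 + 78.12 years.

Δt = 268 years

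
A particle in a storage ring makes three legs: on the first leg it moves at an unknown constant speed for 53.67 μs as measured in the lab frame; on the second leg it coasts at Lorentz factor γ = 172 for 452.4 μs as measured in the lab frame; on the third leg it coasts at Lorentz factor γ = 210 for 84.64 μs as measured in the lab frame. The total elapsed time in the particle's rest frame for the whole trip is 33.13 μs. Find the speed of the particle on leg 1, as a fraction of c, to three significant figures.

Leg 1: speed unknown; τ_1 = 53.67/γ_1.
Leg 2: γ = 172; τ_2 = 452.4/172.0 = 2.630 μs.
Leg 3: γ = 210; τ_3 = 84.64/210.0 = 0.4030 μs.
Total proper time: τ_1 + 2.630 + 0.4030 = 33.13, so τ_1 = 33.13 − 3.033 = 30.10 μs.
γ_1 = 53.67/30.10 = 1.783; β = √(1 − 1/γ²) = √0.6855.

β = 0.828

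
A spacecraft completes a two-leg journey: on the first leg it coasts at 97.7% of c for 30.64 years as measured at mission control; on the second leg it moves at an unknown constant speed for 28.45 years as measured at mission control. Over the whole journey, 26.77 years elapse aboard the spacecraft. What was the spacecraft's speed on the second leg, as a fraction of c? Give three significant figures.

β = 0.703

Leg 1: β = 0.977; γ = 1/√(1 − 0.977²) = 1/√0.04547 = 4.690; τ_1 = 30.64/4.690 = 6.534 years.
Leg 2: speed unknown; τ_2 = 28.45/γ_2.
Total proper time: 6.534 + τ_2 = 26.77, so τ_2 = 26.77 − 6.534 = 20.24 years.
γ_2 = 28.45/20.24 = 1.406; β = √(1 − 1/γ²) = √0.4941.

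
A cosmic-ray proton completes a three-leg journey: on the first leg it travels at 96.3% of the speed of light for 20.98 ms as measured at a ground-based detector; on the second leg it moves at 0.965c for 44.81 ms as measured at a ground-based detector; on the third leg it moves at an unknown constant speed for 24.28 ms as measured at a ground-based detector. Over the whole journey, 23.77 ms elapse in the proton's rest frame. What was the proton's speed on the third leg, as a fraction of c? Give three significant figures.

β = 0.965

Leg 1: β = 0.963; γ = 1/√(1 − 0.963²) = 1/√0.07263 = 3.711; τ_1 = 20.98/3.711 = 5.654 ms.
Leg 2: γ = 1/√(1 − 0.965²) = 1/√0.06878 = 3.813; τ_2 = 44.81/3.813 = 11.75 ms.
Leg 3: speed unknown; τ_3 = 24.28/γ_3.
Total proper time: 5.654 + 11.75 + τ_3 = 23.77, so τ_3 = 23.77 − 17.41 = 6.364 ms.
γ_3 = 24.28/6.364 = 3.815; β = √(1 − 1/γ²) = √0.9313.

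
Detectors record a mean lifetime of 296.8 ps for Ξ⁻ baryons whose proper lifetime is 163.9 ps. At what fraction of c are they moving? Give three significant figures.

γ = Δt/τ₀ = 296.8/163.9 = 1.811
β = √(1 − 1/γ²) = √(1 − 0.3050) = √0.6950

β = 0.834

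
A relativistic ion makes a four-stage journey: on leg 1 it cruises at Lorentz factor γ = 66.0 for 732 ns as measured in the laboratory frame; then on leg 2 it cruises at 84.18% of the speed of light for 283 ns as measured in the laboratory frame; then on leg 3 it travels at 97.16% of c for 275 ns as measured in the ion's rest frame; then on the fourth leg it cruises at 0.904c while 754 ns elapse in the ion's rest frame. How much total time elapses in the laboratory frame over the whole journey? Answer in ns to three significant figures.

Δt = 3940 ns

Leg 1: 732 ns is already measured in the laboratory frame.
Leg 2: 283 ns is already measured in the laboratory frame.
Leg 3: β = 0.9716; γ = 1/√(1 − 0.9716²) = 1/√0.05599 = 4.226; Δt_3 = 4.226 × 275 = 1162 ns.
Leg 4: γ = 1/√(1 − 0.904²) = 1/√0.1828 = 2.339; Δt_4 = 2.339 × 754 = 1764 ns.
Total: 732.0 + 283.0 + 1162 + 1764 ns.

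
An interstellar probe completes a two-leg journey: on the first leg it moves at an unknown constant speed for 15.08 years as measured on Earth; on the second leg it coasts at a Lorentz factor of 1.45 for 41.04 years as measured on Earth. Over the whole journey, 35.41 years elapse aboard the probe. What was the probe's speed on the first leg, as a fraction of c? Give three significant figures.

Leg 1: speed unknown; τ_1 = 15.08/γ_1.
Leg 2: γ = 1.45; τ_2 = 41.04/1.450 = 28.30 years.
Total proper time: τ_1 + 28.30 = 35.41, so τ_1 = 35.41 − 28.30 = 7.107 years.
γ_1 = 15.08/7.107 = 2.122; β = √(1 − 1/γ²) = √0.7779.

β = 0.882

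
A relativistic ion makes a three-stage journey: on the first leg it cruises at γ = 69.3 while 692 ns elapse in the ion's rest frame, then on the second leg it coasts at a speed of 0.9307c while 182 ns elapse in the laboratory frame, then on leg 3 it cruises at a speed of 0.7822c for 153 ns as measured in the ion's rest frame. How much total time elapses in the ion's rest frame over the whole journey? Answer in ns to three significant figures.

τ = 912 ns

Leg 1: 692 ns is already measured in the ion's rest frame.
Leg 2: γ = 1/√(1 − 0.9307²) = 1/√0.1338 = 2.734; τ_2 = 182/2.734 = 66.57 ns.
Leg 3: 153 ns is already measured in the ion's rest frame.
Total: 692.0 + 66.57 + 153.0 ns.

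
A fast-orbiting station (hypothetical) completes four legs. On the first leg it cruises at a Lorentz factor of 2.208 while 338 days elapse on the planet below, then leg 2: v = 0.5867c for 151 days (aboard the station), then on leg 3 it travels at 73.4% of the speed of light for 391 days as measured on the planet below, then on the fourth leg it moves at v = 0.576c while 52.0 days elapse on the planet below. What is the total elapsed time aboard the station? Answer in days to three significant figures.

Leg 1: γ = 2.208; τ_1 = 338/2.208 = 153.1 days.
Leg 2: 151 days is already measured aboard the station.
Leg 3: β = 0.734; γ = 1/√(1 − 0.734²) = 1/√0.4612 = 1.472; τ_3 = 391/1.472 = 265.5 days.
Leg 4: γ = 1/√(1 − 0.576²) = 1/√0.6682 = 1.223; τ_4 = 52.0/1.223 = 42.51 days.
Total: 153.1 + 151.0 + 265.5 + 42.51 days.

τ = 612 days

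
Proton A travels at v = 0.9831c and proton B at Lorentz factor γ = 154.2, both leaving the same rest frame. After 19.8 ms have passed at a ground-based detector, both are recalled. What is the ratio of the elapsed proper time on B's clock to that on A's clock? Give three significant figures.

A: γ = 1/√(1 − 0.9831²) = 1/√0.03351 = 5.462. B: γ = 154.2.
τ_A/τ_B = γ_B/γ_A = 154.2/5.462 = 28.23, so τ_B/τ_A = 0.03542.

τ_B/τ_A = 0.0354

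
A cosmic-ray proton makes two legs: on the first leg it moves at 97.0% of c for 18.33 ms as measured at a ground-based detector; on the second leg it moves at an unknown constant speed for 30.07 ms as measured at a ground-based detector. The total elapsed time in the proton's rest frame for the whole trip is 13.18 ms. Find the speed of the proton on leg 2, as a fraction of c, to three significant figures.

Leg 1: β = 0.970; γ = 1/√(1 − 0.970²) = 1/√0.05910 = 4.113; τ_1 = 18.33/4.113 = 4.456 ms.
Leg 2: speed unknown; τ_2 = 30.07/γ_2.
Total proper time: 4.456 + τ_2 = 13.18, so τ_2 = 13.18 − 4.456 = 8.724 ms.
γ_2 = 30.07/8.724 = 3.447; β = √(1 − 1/γ²) = √0.9158.

β = 0.957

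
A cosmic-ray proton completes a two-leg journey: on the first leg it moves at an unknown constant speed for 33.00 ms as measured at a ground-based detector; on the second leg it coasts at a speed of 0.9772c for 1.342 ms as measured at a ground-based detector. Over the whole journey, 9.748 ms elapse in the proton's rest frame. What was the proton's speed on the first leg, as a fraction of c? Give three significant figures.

β = 0.958

Leg 1: speed unknown; τ_1 = 33.00/γ_1.
Leg 2: γ = 1/√(1 − 0.9772²) = 1/√0.04508 = 4.710; τ_2 = 1.342/4.710 = 0.2849 ms.
Total proper time: τ_1 + 0.2849 = 9.748, so τ_1 = 9.748 − 0.2849 = 9.463 ms.
γ_1 = 33.00/9.463 = 3.487; β = √(1 − 1/γ²) = √0.9178.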